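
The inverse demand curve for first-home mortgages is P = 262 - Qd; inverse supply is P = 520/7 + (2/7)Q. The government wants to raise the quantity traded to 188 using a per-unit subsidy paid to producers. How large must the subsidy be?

Required subsidy s = 54 per unit

At Q = 188, from the demand curve buyers pay Pb = 262 − 1·188 = 74; from the supply curve sellers need Ps = 520/7 + (2/7)·188 = 128.
The subsidy must fill the gap: s = Ps − Pb = 128 − 74 = 54.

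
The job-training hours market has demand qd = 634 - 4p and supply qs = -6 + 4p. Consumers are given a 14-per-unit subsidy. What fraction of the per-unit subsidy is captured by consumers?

Pre-subsidy: 634 - 4p = -6 + 4p gives p* = 80, q* = 314.
With the rebate, buyers effectively pay pb = ps − 14, where ps is the price sellers receive.
Demand in terms of ps becomes qd = 634 − 4(ps − 14) = 690 - 4ps. Setting this equal to supply: 690 - 4ps = -6 + 4ps, so ps = 87.
Buyers pay pb = 87 − 14 = 73; q' = -6 + 4·87 = 342.
Buyers' price falls by p* − pb = 80 − 73 = 7; sellers' price rises by ps − p* = 87 − 80 = 7.
So consumers capture 7/14 = 0.5 of each unit of subsidy.

Consumer share = 0.5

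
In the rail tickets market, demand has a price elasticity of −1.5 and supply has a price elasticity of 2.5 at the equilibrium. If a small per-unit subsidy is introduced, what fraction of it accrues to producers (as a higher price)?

Producer share = 0.375

For a small subsidy around the equilibrium, the benefit split depends on the relative slopes, which at a point are proportional to the elasticities.
Buyer share = εs/(εs + |εd|) = 2.5/(2.5 + 1.5) = 0.625; seller share = |εd|/(εs + |εd|) = 0.375.
So producers capture 0.375 of the subsidy.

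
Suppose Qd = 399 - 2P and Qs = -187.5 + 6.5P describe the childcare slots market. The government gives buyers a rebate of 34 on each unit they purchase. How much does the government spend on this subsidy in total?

Government cost = 10642

Pre-subsidy: 399 - 2P = -187.5 + 6.5P gives P* = 69, Q* = 261.
With the rebate, buyers effectively pay Pb = Ps − 34, where Ps is the price sellers receive.
Demand in terms of Ps becomes Qd = 399 − 2(Ps − 34) = 467 - 2Ps. Setting this equal to supply: 467 - 2Ps = -187.5 + 6.5Ps, so Ps = 77.
Buyers pay Pb = 77 − 34 = 43; Q' = -187.5 + 6.5·77 = 313.
Government outlay = subsidy × quantity = 34 × 313 = 10642.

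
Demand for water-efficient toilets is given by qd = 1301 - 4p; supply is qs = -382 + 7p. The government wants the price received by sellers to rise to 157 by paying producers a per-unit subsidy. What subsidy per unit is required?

At a seller price of 157, quantity supplied is -382 + 7·157 = 717.
Buyers absorb 717 only when they pay pb with 1301 − 4·pb = 717, i.e. pb = 146.
s = ps − pb = 157 − 146 = 11.

Required subsidy s = 11 per unit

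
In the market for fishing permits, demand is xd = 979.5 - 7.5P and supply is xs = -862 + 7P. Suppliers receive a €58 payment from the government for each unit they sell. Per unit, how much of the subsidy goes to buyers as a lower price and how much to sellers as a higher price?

Buyers gain €28 per unit; sellers gain €30 per unit

Pre-subsidy: 979.5 - 7.5P = -862 + 7P gives P* = 127, x* = 27.
With the subsidy, sellers receive Ps = Pb + 58 for each unit, where Pb is the price buyers pay.
Supply in terms of Pb becomes xs = -862 + 7(Pb + 58) = -456 + 7Pb. Setting this equal to demand: 979.5 - 7.5Pb = -456 + 7Pb, so Pb = 99.
Sellers receive Ps = 99 + 58 = 157; x' = 979.5 − 7.5·99 = 237.
Buyers' price falls by P* − Pb = 127 − 99 = 28; sellers' price rises by Ps − P* = 157 − 127 = 30.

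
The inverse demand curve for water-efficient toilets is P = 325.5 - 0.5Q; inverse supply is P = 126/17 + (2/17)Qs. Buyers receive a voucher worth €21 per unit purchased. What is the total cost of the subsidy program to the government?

Government cost = €11529

Pre-subsidy: 325.5 - 0.5Q = 126/17 + (2/17)Q gives Q* = 515 and P* = 68.
With the rebate, buyers effectively pay Pb = Ps − 21, where Ps is the price sellers receive.
On the curves, Pb = 325.5 - 0.5Q and Ps = 126/17 + (2/17)Q; the wedge Ps − Pb = 21 gives 126/17 + (2/17)Q − (325.5 - 0.5Q) = 21, so Q' = 549.
Then Pb = 325.5 − 0.5·549 = 51 and Ps = 126/17 + (2/17)·549 = 72.
Government outlay = subsidy × quantity = 21 × 549 = 11529.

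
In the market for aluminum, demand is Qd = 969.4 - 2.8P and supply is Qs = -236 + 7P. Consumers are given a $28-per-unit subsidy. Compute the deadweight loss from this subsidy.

Pre-subsidy: 969.4 - 2.8P = -236 + 7P gives P* = 123, Q* = 625.
With the rebate, buyers effectively pay Pb = Ps − 28, where Ps is the price sellers receive.
Demand in terms of Ps becomes Qd = 969.4 − 2.8(Ps − 28) = 1047.8 - 2.8Ps. Setting this equal to supply: 1047.8 - 2.8Ps = -236 + 7Ps, so Ps = 131.
Buyers pay Pb = 131 − 28 = 103; Q' = -236 + 7·131 = 681.
The subsidy expands output by 681 − 625 = 56 past the efficient level; on those units the gap between marginal cost and willingness to pay runs from 0 up to 28.
DWL = ½ × 28 × 56 = 784.

Deadweight loss = $784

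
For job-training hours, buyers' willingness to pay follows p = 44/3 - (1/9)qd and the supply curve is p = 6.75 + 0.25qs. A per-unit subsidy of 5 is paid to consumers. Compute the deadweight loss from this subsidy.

Deadweight loss = 450/13

Pre-subsidy: 44/3 - (1/9)q = 6.75 + 0.25q gives q* = 285/13 and p* = 159/13.
With the rebate, buyers effectively pay pb = ps − 5, where ps is the price sellers receive.
On the curves, pb = 44/3 - (1/9)q and ps = 6.75 + 0.25q; the wedge ps − pb = 5 gives 6.75 + 0.25q − (44/3 - (1/9)q) = 5, so q' = 465/13.
Then pb = 44/3 − (1/9)·(465/13) = 139/13 and ps = 6.75 + 0.25·(465/13) = 204/13.
The subsidy expands output by 465/13 − 285/13 = 180/13 past the efficient level; on those units the gap between marginal cost and willingness to pay runs from 0 up to 5.
DWL = ½ × 5 × 180/13 = 450/13.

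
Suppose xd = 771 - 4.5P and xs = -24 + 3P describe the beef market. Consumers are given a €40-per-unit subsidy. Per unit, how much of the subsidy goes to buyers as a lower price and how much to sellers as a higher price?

Buyers gain €16 per unit; sellers gain €24 per unit

Pre-subsidy: 771 - 4.5P = -24 + 3P gives P* = 106, x* = 294.
With the rebate, buyers effectively pay Pb = Ps − 40, where Ps is the price sellers receive.
Demand in terms of Ps becomes xd = 771 − 4.5(Ps − 40) = 951 - 4.5Ps. Setting this equal to supply: 951 - 4.5Ps = -24 + 3Ps, so Ps = 130.
Buyers pay Pb = 130 − 40 = 90; x' = -24 + 3·130 = 366.
Buyers' price falls by P* − Pb = 106 − 90 = 16; sellers' price rises by Ps − P* = 130 − 106 = 24.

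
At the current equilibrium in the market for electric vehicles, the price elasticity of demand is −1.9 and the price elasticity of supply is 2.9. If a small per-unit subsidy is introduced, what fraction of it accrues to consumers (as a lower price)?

Consumer share = 29/48

For a small subsidy around the equilibrium, the benefit split depends on the relative slopes, which at a point are proportional to the elasticities.
Buyer share = εs/(εs + |εd|) = 2.9/(2.9 + 1.9) = 29/48; seller share = |εd|/(εs + |εd|) = 19/48.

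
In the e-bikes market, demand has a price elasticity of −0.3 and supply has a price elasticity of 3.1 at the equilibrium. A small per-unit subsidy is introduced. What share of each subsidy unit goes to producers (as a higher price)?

For a small subsidy around the equilibrium, the benefit split depends on the relative slopes, which at a point are proportional to the elasticities.
Buyer share = εs/(εs + |εd|) = 3.1/(3.1 + 0.3) = 31/34; seller share = |εd|/(εs + |εd|) = 3/34.
So producers capture 3/34 of the subsidy.

Producer share = 3/34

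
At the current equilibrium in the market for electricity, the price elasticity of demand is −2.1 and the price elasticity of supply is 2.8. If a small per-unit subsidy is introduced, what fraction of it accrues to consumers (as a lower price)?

For a small subsidy around the equilibrium, the benefit split depends on the relative slopes, which at a point are proportional to the elasticities.
Buyer share = εs/(εs + |εd|) = 2.8/(2.8 + 2.1) = 4/7; seller share = |εd|/(εs + |εd|) = 3/7.

Consumer share = 4/7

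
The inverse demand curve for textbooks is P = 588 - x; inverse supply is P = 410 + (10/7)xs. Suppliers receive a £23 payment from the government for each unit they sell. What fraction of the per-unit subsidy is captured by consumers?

Pre-subsidy: 588 - x = 410 + (10/7)x gives x* = 1246/17 and P* = 8750/17.
With the subsidy, sellers receive Ps = Pb + 23 for each unit, where Pb is the price buyers pay.
On the curves, Pb = 588 - x and Ps = 410 + (10/7)x; the wedge Ps − Pb = 23 gives 410 + (10/7)x − (588 - x) = 23, so x' = 1407/17.
Then Pb = 588 − 1·(1407/17) = 8589/17 and Ps = 410 + (10/7)·(1407/17) = 8980/17.
Buyers' price falls by P* − Pb = 8750/17 − 8589/17 = 161/17; sellers' price rises by Ps − P* = 8980/17 − 8750/17 = 230/17.
So consumers capture (161/17)/23 = 7/17 of each unit of subsidy.

Consumer share = 7/17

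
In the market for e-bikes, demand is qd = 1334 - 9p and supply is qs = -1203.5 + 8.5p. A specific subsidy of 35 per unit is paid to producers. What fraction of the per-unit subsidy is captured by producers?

Pre-subsidy: 1334 - 9p = -1203.5 + 8.5p gives p* = 145, q* = 29.
With the subsidy, sellers receive ps = pb + 35 for each unit, where pb is the price buyers pay.
Supply in terms of pb becomes qs = -1203.5 + 8.5(pb + 35) = -906 + 8.5pb. Setting this equal to demand: 1334 - 9pb = -906 + 8.5pb, so pb = 128.
Sellers receive ps = 128 + 35 = 163; q' = 1334 − 9·128 = 182.
Buyers' price falls by p* − pb = 145 − 128 = 17; sellers' price rises by ps − p* = 163 − 145 = 18.
So producers capture 18/35 = 18/35 of each unit of subsidy.

Producer share = 18/35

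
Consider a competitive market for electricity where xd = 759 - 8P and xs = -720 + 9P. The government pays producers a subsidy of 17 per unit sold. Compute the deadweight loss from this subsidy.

Pre-subsidy: 759 - 8P = -720 + 9P gives P* = 87, x* = 63.
With the subsidy, sellers receive Ps = Pb + 17 for each unit, where Pb is the price buyers pay.
Supply in terms of Pb becomes xs = -720 + 9(Pb + 17) = -567 + 9Pb. Setting this equal to demand: 759 - 8Pb = -567 + 9Pb, so Pb = 78.
Sellers receive Ps = 78 + 17 = 95; x' = 759 − 8·78 = 135.
The subsidy expands output by 135 − 63 = 72 past the efficient level; on those units the gap between marginal cost and willingness to pay runs from 0 up to 17.
DWL = ½ × 17 × 72 = 612.

Deadweight loss = 612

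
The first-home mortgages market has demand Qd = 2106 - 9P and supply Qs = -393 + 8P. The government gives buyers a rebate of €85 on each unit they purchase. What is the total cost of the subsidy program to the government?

Pre-subsidy: 2106 - 9P = -393 + 8P gives P* = 147, Q* = 783.
With the rebate, buyers effectively pay Pb = Ps − 85, where Ps is the price sellers receive.
Demand in terms of Ps becomes Qd = 2106 − 9(Ps − 85) = 2871 - 9Ps. Setting this equal to supply: 2871 - 9Ps = -393 + 8Ps, so Ps = 192.
Buyers pay Pb = 192 − 85 = 107; Q' = -393 + 8·192 = 1143.
Government outlay = subsidy × quantity = 85 × 1143 = 97155.

Government cost = €97155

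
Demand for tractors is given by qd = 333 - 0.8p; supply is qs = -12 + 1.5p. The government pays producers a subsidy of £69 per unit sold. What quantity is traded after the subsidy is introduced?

q' = 249

Pre-subsidy: 333 - 0.8p = -12 + 1.5p gives p* = 150, q* = 213.
With the subsidy, sellers receive ps = pb + 69 for each unit, where pb is the price buyers pay.
Supply in terms of pb becomes qs = -12 + 1.5(pb + 69) = 91.5 + 1.5pb. Setting this equal to demand: 333 - 0.8pb = 91.5 + 1.5pb, so pb = 105.
Sellers receive ps = 105 + 69 = 174; q' = 333 − 0.8·105 = 249.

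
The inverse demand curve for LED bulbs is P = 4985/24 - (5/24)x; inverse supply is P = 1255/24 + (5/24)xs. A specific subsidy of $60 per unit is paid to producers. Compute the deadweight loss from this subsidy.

Deadweight loss = $4320

Pre-subsidy: 4985/24 - (5/24)x = 1255/24 + (5/24)x gives x* = 373 and P* = 130.
With the subsidy, sellers receive Ps = Pb + 60 for each unit, where Pb is the price buyers pay.
On the curves, Pb = 4985/24 - (5/24)x and Ps = 1255/24 + (5/24)x; the wedge Ps − Pb = 60 gives 1255/24 + (5/24)x − (4985/24 - (5/24)x) = 60, so x' = 517.
Then Pb = 4985/24 − (5/24)·517 = 100 and Ps = 1255/24 + (5/24)·517 = 160.
The subsidy expands output by 517 − 373 = 144 past the efficient level; on those units the gap between marginal cost and willingness to pay runs from 0 up to 60.
DWL = ½ × 60 × 144 = 4320.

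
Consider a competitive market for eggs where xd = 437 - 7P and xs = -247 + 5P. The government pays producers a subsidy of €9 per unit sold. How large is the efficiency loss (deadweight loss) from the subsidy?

Pre-subsidy: 437 - 7P = -247 + 5P gives P* = 57, x* = 38.
With the subsidy, sellers receive Ps = Pb + 9 for each unit, where Pb is the price buyers pay.
Supply in terms of Pb becomes xs = -247 + 5(Pb + 9) = -202 + 5Pb. Setting this equal to demand: 437 - 7Pb = -202 + 5Pb, so Pb = 53.25.
Sellers receive Ps = 53.25 + 9 = 62.25; x' = 437 − 7·53.25 = 64.25.
The subsidy expands output by 64.25 − 38 = 26.25 past the efficient level; on those units the gap between marginal cost and willingness to pay runs from 0 up to 9.
DWL = ½ × 9 × 26.25 = 118.125.

Deadweight loss = €118.125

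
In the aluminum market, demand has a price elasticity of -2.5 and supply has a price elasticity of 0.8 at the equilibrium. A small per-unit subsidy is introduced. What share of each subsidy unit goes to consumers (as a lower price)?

For a small subsidy around the equilibrium, the benefit split depends on the relative slopes, which at a point are proportional to the elasticities.
Buyer share = εs/(εs + |εd|) = 0.8/(0.8 + 2.5) = 8/33; seller share = |εd|/(εs + |εd|) = 25/33.

Consumer share = 8/33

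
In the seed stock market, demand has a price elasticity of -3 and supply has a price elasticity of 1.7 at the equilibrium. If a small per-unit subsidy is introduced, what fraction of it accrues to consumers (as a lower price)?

For a small subsidy around the equilibrium, the benefit split depends on the relative slopes, which at a point are proportional to the elasticities.
Buyer share = εs/(εs + |εd|) = 1.7/(1.7 + 3) = 17/47; seller share = |εd|/(εs + |εd|) = 30/47.

Consumer share = 17/47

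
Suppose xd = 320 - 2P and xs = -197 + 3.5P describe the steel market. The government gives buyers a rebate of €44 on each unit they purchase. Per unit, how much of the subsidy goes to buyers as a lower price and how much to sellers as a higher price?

Pre-subsidy: 320 - 2P = -197 + 3.5P gives P* = 94, x* = 132.
With the rebate, buyers effectively pay Pb = Ps − 44, where Ps is the price sellers receive.
Demand in terms of Ps becomes xd = 320 − 2(Ps − 44) = 408 - 2Ps. Setting this equal to supply: 408 - 2Ps = -197 + 3.5Ps, so Ps = 110.
Buyers pay Pb = 110 − 44 = 66; x' = -197 + 3.5·110 = 188.
Buyers' price falls by P* − Pb = 94 − 66 = 28; sellers' price rises by Ps − P* = 110 − 94 = 16.

Buyers gain €28 per unit; sellers gain €16 per unit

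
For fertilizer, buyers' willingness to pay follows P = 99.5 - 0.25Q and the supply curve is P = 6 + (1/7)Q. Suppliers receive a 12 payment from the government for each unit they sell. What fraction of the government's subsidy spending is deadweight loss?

Pre-subsidy: 99.5 - 0.25Q = 6 + (1/7)Q gives Q* = 238 and P* = 40.
With the subsidy, sellers receive Ps = Pb + 12 for each unit, where Pb is the price buyers pay.
On the curves, Pb = 99.5 - 0.25Q and Ps = 6 + (1/7)Q; the wedge Ps − Pb = 12 gives 6 + (1/7)Q − (99.5 - 0.25Q) = 12, so Q' = 2954/11.
Then Pb = 99.5 − 0.25·(2954/11) = 356/11 and Ps = 6 + (1/7)·(2954/11) = 488/11.
ΔCS = ½(238 + 2954/11)(40 − 356/11) = 234024/121; ΔPS = ½(238 + 2954/11)(488/11 − 40) = 133728/121.
Government spending = 12 × 2954/11 = 35448/11.
DWL = ½ × 12 × (2954/11 − 238) = 2016/11; fraction = (2016/11) / (35448/11) = 12/211.

DWL / government spending = 12/211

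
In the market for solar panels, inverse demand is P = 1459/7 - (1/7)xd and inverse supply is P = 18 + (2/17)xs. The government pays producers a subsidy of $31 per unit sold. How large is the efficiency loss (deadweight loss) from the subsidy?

Deadweight loss = $1844.5

Pre-subsidy: 1459/7 - (1/7)x = 18 + (2/17)x gives x* = 731 and P* = 104.
With the subsidy, sellers receive Ps = Pb + 31 for each unit, where Pb is the price buyers pay.
On the curves, Pb = 1459/7 - (1/7)x and Ps = 18 + (2/17)x; the wedge Ps − Pb = 31 gives 18 + (2/17)x − (1459/7 - (1/7)x) = 31, so x' = 850.
Then Pb = 1459/7 − (1/7)·850 = 87 and Ps = 18 + (2/17)·850 = 118.
The subsidy expands output by 850 − 731 = 119 past the efficient level; on those units the gap between marginal cost and willingness to pay runs from 0 up to 31.
DWL = ½ × 31 × 119 = 1844.5.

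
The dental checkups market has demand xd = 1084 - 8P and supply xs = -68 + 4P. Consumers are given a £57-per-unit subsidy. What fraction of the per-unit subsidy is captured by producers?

Producer share = 2/3

Pre-subsidy: 1084 - 8P = -68 + 4P gives P* = 96, x* = 316.
With the rebate, buyers effectively pay Pb = Ps − 57, where Ps is the price sellers receive.
Demand in terms of Ps becomes xd = 1084 − 8(Ps − 57) = 1540 - 8Ps. Setting this equal to supply: 1540 - 8Ps = -68 + 4Ps, so Ps = 134.
Buyers pay Pb = 134 − 57 = 77; x' = -68 + 4·134 = 468.
Buyers' price falls by P* − Pb = 96 − 77 = 19; sellers' price rises by Ps − P* = 134 − 96 = 38.
So producers capture 38/57 = 2/3 of each unit of subsidy.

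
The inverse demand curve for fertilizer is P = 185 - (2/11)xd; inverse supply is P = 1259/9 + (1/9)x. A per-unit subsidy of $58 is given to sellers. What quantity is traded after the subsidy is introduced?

Pre-subsidy: 185 - (2/11)x = 1259/9 + (1/9)x gives x* = 154 and P* = 157.
With the subsidy, sellers receive Ps = Pb + 58 for each unit, where Pb is the price buyers pay.
On the curves, Pb = 185 - (2/11)x and Ps = 1259/9 + (1/9)x; the wedge Ps − Pb = 58 gives 1259/9 + (1/9)x − (185 - (2/11)x) = 58, so x' = 352.
Then Pb = 185 − (2/11)·352 = 121 and Ps = 1259/9 + (1/9)·352 = 179.

x' = 352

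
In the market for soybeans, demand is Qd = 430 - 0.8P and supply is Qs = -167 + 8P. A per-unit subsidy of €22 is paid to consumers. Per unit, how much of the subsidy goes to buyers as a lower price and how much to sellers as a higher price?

Buyers gain €20 per unit; sellers gain €2 per unit

Pre-subsidy: 430 - 0.8P = -167 + 8P gives P* = 2985/44, Q* = 4133/11.
With the rebate, buyers effectively pay Pb = Ps − 22, where Ps is the price sellers receive.
Demand in terms of Ps becomes Qd = 430 − 0.8(Ps − 22) = 447.6 - 0.8Ps. Setting this equal to supply: 447.6 - 0.8Ps = -167 + 8Ps, so Ps = 3073/44.
Buyers pay Pb = 3073/44 − 22 = 2105/44; Q' = -167 + 8·(3073/44) = 4309/11.
Buyers' price falls by P* − Pb = 2985/44 − 2105/44 = 20; sellers' price rises by Ps − P* = 3073/44 − 2985/44 = 2.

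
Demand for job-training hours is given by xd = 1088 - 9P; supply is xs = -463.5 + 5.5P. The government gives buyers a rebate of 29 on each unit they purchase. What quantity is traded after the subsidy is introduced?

Pre-subsidy: 1088 - 9P = -463.5 + 5.5P gives P* = 107, x* = 125.
With the rebate, buyers effectively pay Pb = Ps − 29, where Ps is the price sellers receive.
Demand in terms of Ps becomes xd = 1088 − 9(Ps − 29) = 1349 - 9Ps. Setting this equal to supply: 1349 - 9Ps = -463.5 + 5.5Ps, so Ps = 125.
Buyers pay Pb = 125 − 29 = 96; x' = -463.5 + 5.5·125 = 224.

x' = 224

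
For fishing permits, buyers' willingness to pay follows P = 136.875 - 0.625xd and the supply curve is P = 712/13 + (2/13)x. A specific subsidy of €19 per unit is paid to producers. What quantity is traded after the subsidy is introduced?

Pre-subsidy: 136.875 - 0.625x = 712/13 + (2/13)x gives x* = 8539/81 and P* = 5750/81.
With the subsidy, sellers receive Ps = Pb + 19 for each unit, where Pb is the price buyers pay.
On the curves, Pb = 136.875 - 0.625x and Ps = 712/13 + (2/13)x; the wedge Ps − Pb = 19 gives 712/13 + (2/13)x − (136.875 - 0.625x) = 19, so x' = 3505/27.
Then Pb = 136.875 − 0.625·(3505/27) = 1505/27 and Ps = 712/13 + (2/13)·(3505/27) = 2018/27.

x' = 3505/27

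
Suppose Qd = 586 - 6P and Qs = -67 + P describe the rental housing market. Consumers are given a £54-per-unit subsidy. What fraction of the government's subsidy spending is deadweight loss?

DWL / government spending = 81/254

Pre-subsidy: 586 - 6P = -67 + P gives P* = 653/7, Q* = 184/7.
With the rebate, buyers effectively pay Pb = Ps − 54, where Ps is the price sellers receive.
Demand in terms of Ps becomes Qd = 586 − 6(Ps − 54) = 910 - 6Ps. Setting this equal to supply: 910 - 6Ps = -67 + Ps, so Ps = 977/7.
Buyers pay Pb = 977/7 − 54 = 599/7; Q' = -67 + 1·(977/7) = 508/7.
ΔCS = ½(184/7 + 508/7)(653/7 − 599/7) = 18684/49; ΔPS = ½(184/7 + 508/7)(977/7 − 653/7) = 112104/49.
Government spending = 54 × 508/7 = 27432/7.
DWL = ½ × 54 × (508/7 − 184/7) = 8748/7; fraction = (8748/7) / (27432/7) = 81/254.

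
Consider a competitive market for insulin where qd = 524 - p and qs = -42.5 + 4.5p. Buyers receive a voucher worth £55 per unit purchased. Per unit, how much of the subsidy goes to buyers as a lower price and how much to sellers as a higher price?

Pre-subsidy: 524 - p = -42.5 + 4.5p gives p* = 103, q* = 421.
With the rebate, buyers effectively pay pb = ps − 55, where ps is the price sellers receive.
Demand in terms of ps becomes qd = 524 − 1(ps − 55) = 579 - ps. Setting this equal to supply: 579 - ps = -42.5 + 4.5ps, so ps = 113.
Buyers pay pb = 113 − 55 = 58; q' = -42.5 + 4.5·113 = 466.
Buyers' price falls by p* − pb = 103 − 58 = 45; sellers' price rises by ps − p* = 113 − 103 = 10.

Buyers gain £45 per unit; sellers gain £10 per unit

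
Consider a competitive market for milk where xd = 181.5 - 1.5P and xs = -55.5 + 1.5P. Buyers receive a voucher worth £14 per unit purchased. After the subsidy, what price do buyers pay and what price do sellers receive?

Buyers pay £72; sellers receive £86

Pre-subsidy: 181.5 - 1.5P = -55.5 + 1.5P gives P* = 79, x* = 63.
With the rebate, buyers effectively pay Pb = Ps − 14, where Ps is the price sellers receive.
Demand in terms of Ps becomes xd = 181.5 − 1.5(Ps − 14) = 202.5 - 1.5Ps. Setting this equal to supply: 202.5 - 1.5Ps = -55.5 + 1.5Ps, so Ps = 86.
Buyers pay Pb = 86 − 14 = 72; x' = -55.5 + 1.5·86 = 73.5.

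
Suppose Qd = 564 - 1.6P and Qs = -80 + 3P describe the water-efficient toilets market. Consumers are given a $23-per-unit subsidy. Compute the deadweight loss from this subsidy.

Pre-subsidy: 564 - 1.6P = -80 + 3P gives P* = 140, Q* = 340.
With the rebate, buyers effectively pay Pb = Ps − 23, where Ps is the price sellers receive.
Demand in terms of Ps becomes Qd = 564 − 1.6(Ps − 23) = 600.8 - 1.6Ps. Setting this equal to supply: 600.8 - 1.6Ps = -80 + 3Ps, so Ps = 148.
Buyers pay Pb = 148 − 23 = 125; Q' = -80 + 3·148 = 364.
The subsidy expands output by 364 − 340 = 24 past the efficient level; on those units the gap between marginal cost and willingness to pay runs from 0 up to 23.
DWL = ½ × 23 × 24 = 276.

Deadweight loss = $276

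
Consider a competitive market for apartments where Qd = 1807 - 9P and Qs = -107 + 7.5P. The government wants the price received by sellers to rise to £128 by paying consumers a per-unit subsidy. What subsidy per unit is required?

Required subsidy s = £22 per unit

At a seller price of 128, quantity supplied is -107 + 7.5·128 = 853.
Buyers absorb 853 only when they pay Pb with 1807 − 9·Pb = 853, i.e. Pb = 106.
s = Ps − Pb = 128 − 106 = 22.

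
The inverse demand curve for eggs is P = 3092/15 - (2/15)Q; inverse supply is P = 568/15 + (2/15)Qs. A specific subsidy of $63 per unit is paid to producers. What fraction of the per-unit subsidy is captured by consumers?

Pre-subsidy: 3092/15 - (2/15)Q = 568/15 + (2/15)Q gives Q* = 631 and P* = 122.
With the subsidy, sellers receive Ps = Pb + 63 for each unit, where Pb is the price buyers pay.
On the curves, Pb = 3092/15 - (2/15)Q and Ps = 568/15 + (2/15)Q; the wedge Ps − Pb = 63 gives 568/15 + (2/15)Q − (3092/15 - (2/15)Q) = 63, so Q' = 867.25.
Then Pb = 3092/15 − (2/15)·867.25 = 90.5 and Ps = 568/15 + (2/15)·867.25 = 153.5.
Buyers' price falls by P* − Pb = 122 − 90.5 = 31.5; sellers' price rises by Ps − P* = 153.5 − 122 = 31.5.
So consumers capture 31.5/63 = 0.5 of each unit of subsidy.

Consumer share = 0.5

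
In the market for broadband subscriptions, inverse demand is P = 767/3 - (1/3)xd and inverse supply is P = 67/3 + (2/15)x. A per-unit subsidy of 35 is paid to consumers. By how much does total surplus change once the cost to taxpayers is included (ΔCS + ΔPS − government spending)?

Net change in total surplus = -1312.5

Pre-subsidy: 767/3 - (1/3)x = 67/3 + (2/15)x gives x* = 500 and P* = 89.
With the rebate, buyers effectively pay Pb = Ps − 35, where Ps is the price sellers receive.
On the curves, Pb = 767/3 - (1/3)x and Ps = 67/3 + (2/15)x; the wedge Ps − Pb = 35 gives 67/3 + (2/15)x − (767/3 - (1/3)x) = 35, so x' = 575.
Then Pb = 767/3 − (1/3)·575 = 64 and Ps = 67/3 + (2/15)·575 = 99.
ΔCS = ½(500 + 575)(89 − 64) = 13437.5; ΔPS = ½(500 + 575)(99 − 89) = 5375.
Government spending = 35 × 575 = 20125.
Net change = 13437.5 + 5375 − 20125 = -1312.5. The loss equals the DWL triangle ½·35·75.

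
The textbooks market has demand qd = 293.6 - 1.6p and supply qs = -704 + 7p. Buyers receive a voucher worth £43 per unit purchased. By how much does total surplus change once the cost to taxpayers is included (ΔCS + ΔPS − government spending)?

Pre-subsidy: 293.6 - 1.6p = -704 + 7p gives p* = 116, q* = 108.
With the rebate, buyers effectively pay pb = ps − 43, where ps is the price sellers receive.
Demand in terms of ps becomes qd = 293.6 − 1.6(ps − 43) = 362.4 - 1.6ps. Setting this equal to supply: 362.4 - 1.6ps = -704 + 7ps, so ps = 124.
Buyers pay pb = 124 − 43 = 81; q' = -704 + 7·124 = 164.
ΔCS = ½(108 + 164)(116 − 81) = 4760; ΔPS = ½(108 + 164)(124 − 116) = 1088.
Government spending = 43 × 164 = 7052.
Net change = 4760 + 1088 − 7052 = -1204. The loss equals the DWL triangle ½·43·56.

Net change in total surplus = -£1204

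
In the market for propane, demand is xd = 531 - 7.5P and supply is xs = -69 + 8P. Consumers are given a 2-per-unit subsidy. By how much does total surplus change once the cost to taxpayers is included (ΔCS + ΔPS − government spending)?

Pre-subsidy: 531 - 7.5P = -69 + 8P gives P* = 1200/31, x* = 7461/31.
With the rebate, buyers effectively pay Pb = Ps − 2, where Ps is the price sellers receive.
Demand in terms of Ps becomes xd = 531 − 7.5(Ps − 2) = 546 - 7.5Ps. Setting this equal to supply: 546 - 7.5Ps = -69 + 8Ps, so Ps = 1230/31.
Buyers pay Pb = 1230/31 − 2 = 1168/31; x' = -69 + 8·(1230/31) = 7701/31.
ΔCS = ½(7461/31 + 7701/31)(1200/31 − 1168/31) = 242592/961; ΔPS = ½(7461/31 + 7701/31)(1230/31 − 1200/31) = 227430/961.
Government spending = 2 × 7701/31 = 15402/31.
Net change = 242592/961 + 227430/961 − 15402/31 = -240/31. The loss equals the DWL triangle ½·2·240/31.

Net change in total surplus = -240/31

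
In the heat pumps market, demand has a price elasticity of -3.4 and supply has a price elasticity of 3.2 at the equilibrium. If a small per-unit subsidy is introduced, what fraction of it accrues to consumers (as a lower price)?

Consumer share = 16/33

For a small subsidy around the equilibrium, the benefit split depends on the relative slopes, which at a point are proportional to the elasticities.
Buyer share = εs/(εs + |εd|) = 3.2/(3.2 + 3.4) = 16/33; seller share = |εd|/(εs + |εd|) = 17/33.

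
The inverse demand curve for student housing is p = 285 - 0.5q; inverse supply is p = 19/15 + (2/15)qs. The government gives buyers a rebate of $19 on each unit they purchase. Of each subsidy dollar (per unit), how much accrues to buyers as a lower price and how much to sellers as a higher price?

Buyers gain $15 per unit; sellers gain $4 per unit

Pre-subsidy: 285 - 0.5q = 19/15 + (2/15)q gives q* = 448 and p* = 61.
With the rebate, buyers effectively pay pb = ps − 19, where ps is the price sellers receive.
On the curves, pb = 285 - 0.5q and ps = 19/15 + (2/15)q; the wedge ps − pb = 19 gives 19/15 + (2/15)q − (285 - 0.5q) = 19, so q' = 478.
Then pb = 285 − 0.5·478 = 46 and ps = 19/15 + (2/15)·478 = 65.
Buyers' price falls by p* − pb = 61 − 46 = 15; sellers' price rises by ps − p* = 65 − 61 = 4.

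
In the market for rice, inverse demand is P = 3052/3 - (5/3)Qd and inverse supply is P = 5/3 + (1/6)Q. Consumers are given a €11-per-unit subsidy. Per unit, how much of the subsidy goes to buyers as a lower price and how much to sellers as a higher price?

Buyers gain €10 per unit; sellers gain €1 per unit

Pre-subsidy: 3052/3 - (5/3)Q = 5/3 + (1/6)Q gives Q* = 554 and P* = 94.
With the rebate, buyers effectively pay Pb = Ps − 11, where Ps is the price sellers receive.
On the curves, Pb = 3052/3 - (5/3)Q and Ps = 5/3 + (1/6)Q; the wedge Ps − Pb = 11 gives 5/3 + (1/6)Q − (3052/3 - (5/3)Q) = 11, so Q' = 560.
Then Pb = 3052/3 − (5/3)·560 = 84 and Ps = 5/3 + (1/6)·560 = 95.
Buyers' price falls by P* − Pb = 94 − 84 = 10; sellers' price rises by Ps − P* = 95 − 94 = 1.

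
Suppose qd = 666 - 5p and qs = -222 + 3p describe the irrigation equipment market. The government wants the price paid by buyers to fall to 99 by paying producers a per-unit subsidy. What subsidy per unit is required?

Required subsidy s = 32 per unit

At a buyer price of 99, quantity demanded is 666 − 5·99 = 171.
Sellers supply 171 only when they receive ps with -222 + 3·ps = 171, i.e. ps = 131.
s = ps − pb = 131 − 99 = 32.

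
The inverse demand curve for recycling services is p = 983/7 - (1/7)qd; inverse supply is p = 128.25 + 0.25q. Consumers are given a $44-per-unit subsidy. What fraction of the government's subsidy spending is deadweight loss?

Pre-subsidy: 983/7 - (1/7)q = 128.25 + 0.25q gives q* = 31 and p* = 136.
With the rebate, buyers effectively pay pb = ps − 44, where ps is the price sellers receive.
On the curves, pb = 983/7 - (1/7)q and ps = 128.25 + 0.25q; the wedge ps − pb = 44 gives 128.25 + 0.25q − (983/7 - (1/7)q) = 44, so q' = 143.
Then pb = 983/7 − (1/7)·143 = 120 and ps = 128.25 + 0.25·143 = 164.
ΔCS = ½(31 + 143)(136 − 120) = 1392; ΔPS = ½(31 + 143)(164 − 136) = 2436.
Government spending = 44 × 143 = 6292.
DWL = ½ × 44 × (143 − 31) = 2464; fraction = 2464 / 6292 = 56/143.

DWL / government spending = 56/143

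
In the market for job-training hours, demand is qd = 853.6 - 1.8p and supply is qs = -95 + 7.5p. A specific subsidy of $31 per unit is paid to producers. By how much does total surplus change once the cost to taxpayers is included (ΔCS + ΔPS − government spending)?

Net change in total surplus = -$697.5

Pre-subsidy: 853.6 - 1.8p = -95 + 7.5p gives p* = 102, q* = 670.
With the subsidy, sellers receive ps = pb + 31 for each unit, where pb is the price buyers pay.
Supply in terms of pb becomes qs = -95 + 7.5(pb + 31) = 137.5 + 7.5pb. Setting this equal to demand: 853.6 - 1.8pb = 137.5 + 7.5pb, so pb = 77.
Sellers receive ps = 77 + 31 = 108; q' = 853.6 − 1.8·77 = 715.
ΔCS = ½(670 + 715)(102 − 77) = 17312.5; ΔPS = ½(670 + 715)(108 − 102) = 4155.
Government spending = 31 × 715 = 22165.
Net change = 17312.5 + 4155 − 22165 = -697.5. The loss equals the DWL triangle ½·31·45.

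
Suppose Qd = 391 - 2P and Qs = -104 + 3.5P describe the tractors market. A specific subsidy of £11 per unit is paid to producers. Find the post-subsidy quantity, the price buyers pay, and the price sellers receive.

Pre-subsidy: 391 - 2P = -104 + 3.5P gives P* = 90, Q* = 211.
With the subsidy, sellers receive Ps = Pb + 11 for each unit, where Pb is the price buyers pay.
Supply in terms of Pb becomes Qs = -104 + 3.5(Pb + 11) = -65.5 + 3.5Pb. Setting this equal to demand: 391 - 2Pb = -65.5 + 3.5Pb, so Pb = 83.
Sellers receive Ps = 83 + 11 = 94; Q' = 391 − 2·83 = 225.

Q' = 225; buyers pay £83; sellers receive £94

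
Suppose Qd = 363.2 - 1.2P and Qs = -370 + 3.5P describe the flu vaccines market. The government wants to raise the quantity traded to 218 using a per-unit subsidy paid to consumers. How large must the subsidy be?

Required subsidy s = 47 per unit

At Q = 218, invert demand for the buyer price: Pb = (363.2 − 218)/1.2 = 121; invert supply for the seller price: Ps = (218 − (-370))/3.5 = 168.
The subsidy must fill the gap: s = Ps − Pb = 168 − 121 = 47.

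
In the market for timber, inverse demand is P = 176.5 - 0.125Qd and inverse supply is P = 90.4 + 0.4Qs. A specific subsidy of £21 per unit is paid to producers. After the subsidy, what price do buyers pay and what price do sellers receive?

Buyers pay £151; sellers receive £172

Pre-subsidy: 176.5 - 0.125Q = 90.4 + 0.4Q gives Q* = 164 and P* = 156.
With the subsidy, sellers receive Ps = Pb + 21 for each unit, where Pb is the price buyers pay.
On the curves, Pb = 176.5 - 0.125Q and Ps = 90.4 + 0.4Q; the wedge Ps − Pb = 21 gives 90.4 + 0.4Q − (176.5 - 0.125Q) = 21, so Q' = 204.
Then Pb = 176.5 − 0.125·204 = 151 and Ps = 90.4 + 0.4·204 = 172.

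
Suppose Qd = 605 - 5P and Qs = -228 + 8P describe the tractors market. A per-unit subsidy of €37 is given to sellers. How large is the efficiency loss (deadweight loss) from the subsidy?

Pre-subsidy: 605 - 5P = -228 + 8P gives P* = 833/13, Q* = 3700/13.
With the subsidy, sellers receive Ps = Pb + 37 for each unit, where Pb is the price buyers pay.
Supply in terms of Pb becomes Qs = -228 + 8(Pb + 37) = 68 + 8Pb. Setting this equal to demand: 605 - 5Pb = 68 + 8Pb, so Pb = 537/13.
Sellers receive Ps = 537/13 + 37 = 1018/13; Q' = 605 − 5·(537/13) = 5180/13.
The subsidy expands output by 5180/13 − 3700/13 = 1480/13 past the efficient level; on those units the gap between marginal cost and willingness to pay runs from 0 up to 37.
DWL = ½ × 37 × 1480/13 = 27380/13.

Deadweight loss = 27380/13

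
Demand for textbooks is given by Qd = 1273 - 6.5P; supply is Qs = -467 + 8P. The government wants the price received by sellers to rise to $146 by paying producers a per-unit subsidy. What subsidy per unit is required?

Required subsidy s = $58 per unit

At a seller price of 146, quantity supplied is -467 + 8·146 = 701.
Buyers absorb 701 only when they pay Pb with 1273 − 6.5·Pb = 701, i.e. Pb = 88.
s = Ps − Pb = 146 − 88 = 58.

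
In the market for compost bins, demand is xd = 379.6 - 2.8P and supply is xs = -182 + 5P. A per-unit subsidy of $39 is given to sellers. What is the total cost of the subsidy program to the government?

Pre-subsidy: 379.6 - 2.8P = -182 + 5P gives P* = 72, x* = 178.
With the subsidy, sellers receive Ps = Pb + 39 for each unit, where Pb is the price buyers pay.
Supply in terms of Pb becomes xs = -182 + 5(Pb + 39) = 13 + 5Pb. Setting this equal to demand: 379.6 - 2.8Pb = 13 + 5Pb, so Pb = 47.
Sellers receive Ps = 47 + 39 = 86; x' = 379.6 − 2.8·47 = 248.
Government outlay = subsidy × quantity = 39 × 248 = 9672.

Government cost = $9672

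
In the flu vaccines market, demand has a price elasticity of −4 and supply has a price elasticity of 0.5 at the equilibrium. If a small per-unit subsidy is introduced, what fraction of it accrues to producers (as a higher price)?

For a small subsidy around the equilibrium, the benefit split depends on the relative slopes, which at a point are proportional to the elasticities.
Buyer share = εs/(εs + |εd|) = 0.5/(0.5 + 4) = 1/9; seller share = |εd|/(εs + |εd|) = 8/9.
So producers capture 8/9 of the subsidy.

Producer share = 8/9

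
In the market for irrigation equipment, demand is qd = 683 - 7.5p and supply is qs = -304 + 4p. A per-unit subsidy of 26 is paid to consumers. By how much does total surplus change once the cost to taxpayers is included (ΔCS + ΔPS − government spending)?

Pre-subsidy: 683 - 7.5p = -304 + 4p gives p* = 1974/23, q* = 904/23.
With the rebate, buyers effectively pay pb = ps − 26, where ps is the price sellers receive.
Demand in terms of ps becomes qd = 683 − 7.5(ps − 26) = 878 - 7.5ps. Setting this equal to supply: 878 - 7.5ps = -304 + 4ps, so ps = 2364/23.
Buyers pay pb = 2364/23 − 26 = 1766/23; q' = -304 + 4·(2364/23) = 2464/23.
ΔCS = ½(904/23 + 2464/23)(1974/23 − 1766/23) = 350272/529; ΔPS = ½(904/23 + 2464/23)(2364/23 − 1974/23) = 656760/529.
Government spending = 26 × 2464/23 = 64064/23.
Net change = 350272/529 + 656760/529 − 64064/23 = -20280/23. The loss equals the DWL triangle ½·26·1560/23.

Net change in total surplus = -20280/23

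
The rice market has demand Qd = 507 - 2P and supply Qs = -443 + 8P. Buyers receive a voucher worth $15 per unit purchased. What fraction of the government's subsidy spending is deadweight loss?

DWL / government spending = 12/341

Pre-subsidy: 507 - 2P = -443 + 8P gives P* = 95, Q* = 317.
With the rebate, buyers effectively pay Pb = Ps − 15, where Ps is the price sellers receive.
Demand in terms of Ps becomes Qd = 507 − 2(Ps − 15) = 537 - 2Ps. Setting this equal to supply: 537 - 2Ps = -443 + 8Ps, so Ps = 98.
Buyers pay Pb = 98 − 15 = 83; Q' = -443 + 8·98 = 341.
ΔCS = ½(317 + 341)(95 − 83) = 3948; ΔPS = ½(317 + 341)(98 − 95) = 987.
Government spending = 15 × 341 = 5115.
DWL = ½ × 15 × (341 − 317) = 180; fraction = 180 / 5115 = 12/341.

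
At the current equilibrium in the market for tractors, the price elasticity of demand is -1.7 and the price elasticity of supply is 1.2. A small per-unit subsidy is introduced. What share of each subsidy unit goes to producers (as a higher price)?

Producer share = 17/29

For a small subsidy around the equilibrium, the benefit split depends on the relative slopes, which at a point are proportional to the elasticities.
Buyer share = εs/(εs + |εd|) = 1.2/(1.2 + 1.7) = 12/29; seller share = |εd|/(εs + |εd|) = 17/29.
So producers capture 17/29 of the subsidy.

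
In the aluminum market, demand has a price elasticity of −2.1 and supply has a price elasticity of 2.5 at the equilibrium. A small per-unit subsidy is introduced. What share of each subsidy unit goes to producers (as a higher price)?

Producer share = 21/46

For a small subsidy around the equilibrium, the benefit split depends on the relative slopes, which at a point are proportional to the elasticities.
Buyer share = εs/(εs + |εd|) = 2.5/(2.5 + 2.1) = 25/46; seller share = |εd|/(εs + |εd|) = 21/46.
So producers capture 21/46 of the subsidy.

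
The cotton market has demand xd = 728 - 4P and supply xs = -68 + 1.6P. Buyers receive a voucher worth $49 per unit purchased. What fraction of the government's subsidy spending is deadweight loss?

DWL / government spending = 49/377

Pre-subsidy: 728 - 4P = -68 + 1.6P gives P* = 995/7, x* = 1116/7.
With the rebate, buyers effectively pay Pb = Ps − 49, where Ps is the price sellers receive.
Demand in terms of Ps becomes xd = 728 − 4(Ps − 49) = 924 - 4Ps. Setting this equal to supply: 924 - 4Ps = -68 + 1.6Ps, so Ps = 1240/7.
Buyers pay Pb = 1240/7 − 49 = 897/7; x' = -68 + 1.6·(1240/7) = 1508/7.
ΔCS = ½(1116/7 + 1508/7)(995/7 − 897/7) = 2624; ΔPS = ½(1116/7 + 1508/7)(1240/7 − 995/7) = 6560.
Government spending = 49 × 1508/7 = 10556.
DWL = ½ × 49 × (1508/7 − 1116/7) = 1372; fraction = 1372 / 10556 = 49/377.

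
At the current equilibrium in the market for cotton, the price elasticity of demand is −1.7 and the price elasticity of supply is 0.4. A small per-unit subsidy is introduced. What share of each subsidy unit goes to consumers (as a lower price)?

For a small subsidy around the equilibrium, the benefit split depends on the relative slopes, which at a point are proportional to the elasticities.
Buyer share = εs/(εs + |εd|) = 0.4/(0.4 + 1.7) = 4/21; seller share = |εd|/(εs + |εd|) = 17/21.

Consumer share = 4/21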